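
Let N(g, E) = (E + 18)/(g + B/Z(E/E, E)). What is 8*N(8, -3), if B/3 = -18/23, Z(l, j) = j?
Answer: 1380/101 ≈ 13.663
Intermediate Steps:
B = -54/23 (B = 3*(-18/23) = -54/23 ≈ -2.3478)
N(g, E) = (18 + E)/(g - 54/(23*E)) (N(g, E) = (E + 18)/(g - 54/(23*E)) = (18 + E)/(g - 54/(23*E)))
8*N(8, -3) = 8*(23*(-3)*(18 - 3)/(-54 + 23*(-3)*8)) = 8*(23*(-3)*15/(-54 - 552)) = 8*(23*(-3)*15/(-606)) = 8*(23*(-3)*(-1/606)*15) = 8*(345/202) = 1380/101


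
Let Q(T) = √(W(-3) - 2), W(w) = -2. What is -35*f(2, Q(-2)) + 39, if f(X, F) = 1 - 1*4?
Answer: 144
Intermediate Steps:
Q(T) = 2*I (Q(T) = √(-2 - 2) = √(-4) = 2*I)
f(X, F) = -3 (f(X, F) = 1 - 4 = -3)
-35*f(2, Q(-2)) + 39 = -35*(-3) + 39 = 105 + 39 = 144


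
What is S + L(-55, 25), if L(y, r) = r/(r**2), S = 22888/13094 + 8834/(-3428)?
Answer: -221355517/280538950 ≈ -0.78904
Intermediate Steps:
S = -9303083/11221558 (S = 22888*(1/13094) + 8834*(-1/3428) = 11444/6547 - 4417/1714 = -9303083/11221558 ≈ -0.82904)
L(y, r) = 1/r (L(y, r) = r/r**2 = 1/r)
S + L(-55, 25) = -9303083/11221558 + 1/25 = -221355517/280538950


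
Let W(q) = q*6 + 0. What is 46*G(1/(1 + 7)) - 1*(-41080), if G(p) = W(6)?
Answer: 42736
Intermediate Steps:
W(q) = 6*q (W(q) = 6*q + 0 = 6*q)
G(p) = 36 (G(p) = 6*6 = 36)
46*G(1/(1 + 7)) - 1*(-41080) = 46*36 - 1*(-41080) = 1656 + 41080 = 42736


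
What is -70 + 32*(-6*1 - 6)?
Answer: -454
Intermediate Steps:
-70 + 32*(-6*1 - 6) = -70 + 32*(-6 - 6) = -70 + 32*(-12) = -70 - 384 = -454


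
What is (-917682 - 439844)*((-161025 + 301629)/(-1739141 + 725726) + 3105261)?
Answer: -1424007639198003662/337805 ≈ -4.2155e+12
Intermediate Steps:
(-917682 - 439844)*((-161025 + 301629)/(-1739141 + 725726) + 3105261) = -1357526*(140604/(-1013415) + 3105261) = -1357526*(140604*(-1/1013415) + 3105261) = -1357526*(-46868/337805 + 3105261) = -1357526*1048972645237/337805 = -1424007639198003662/337805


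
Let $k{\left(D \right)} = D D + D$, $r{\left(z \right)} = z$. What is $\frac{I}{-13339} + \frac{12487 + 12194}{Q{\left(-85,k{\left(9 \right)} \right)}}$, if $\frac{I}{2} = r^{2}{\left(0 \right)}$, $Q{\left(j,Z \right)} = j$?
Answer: $- \frac{24681}{85} \approx -290.36$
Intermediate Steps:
$k{\left(D \right)} = D + D^{2}$ ($k{\left(D \right)} = D^{2} + D = D + D^{2}$)
$I = 0$ ($I = 2 \cdot 0^{2} = 2 \cdot 0 = 0$)
$\frac{I}{-13339} + \frac{12487 + 12194}{Q{\left(-85,k{\left(9 \right)} \right)}} = \frac{0}{-13339} + \frac{12487 + 12194}{-85} = 0 \left(- \frac{1}{13339}\right) + 24681 \left(- \frac{1}{85}\right) = 0 - \frac{24681}{85} = - \frac{24681}{85}$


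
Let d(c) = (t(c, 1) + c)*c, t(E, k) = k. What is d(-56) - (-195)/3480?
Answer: 714573/232 ≈ 3080.1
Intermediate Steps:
d(c) = c*(1 + c) (d(c) = (1 + c)*c = c*(1 + c))
d(-56) - (-195)/3480 = -56*(1 - 56) - (-195)/3480 = -56*(-55) - (-195)/3480 = 3080 - 1*(-13/232) = 3080 + 13/232 = 714573/232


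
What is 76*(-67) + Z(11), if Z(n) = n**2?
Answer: -4971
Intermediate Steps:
76*(-67) + Z(11) = 76*(-67) + 11**2 = -5092 + 121 = -4971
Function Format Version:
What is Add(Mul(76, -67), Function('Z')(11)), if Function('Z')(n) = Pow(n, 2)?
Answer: -4971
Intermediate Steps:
Add(Mul(76, -67), Function('Z')(11)) = Add(Mul(76, -67), Pow(11, 2)) = Add(-5092, 121) = -4971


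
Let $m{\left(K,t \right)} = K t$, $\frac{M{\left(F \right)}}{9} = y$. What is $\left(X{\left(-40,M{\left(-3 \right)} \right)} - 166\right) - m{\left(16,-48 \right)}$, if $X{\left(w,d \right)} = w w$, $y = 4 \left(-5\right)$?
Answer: $2202$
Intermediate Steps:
$y = -20$
$M{\left(F \right)} = -180$ ($M{\left(F \right)} = 9 \left(-20\right) = -180$)
$X{\left(w,d \right)} = w^{2}$
$\left(X{\left(-40,M{\left(-3 \right)} \right)} - 166\right) - m{\left(16,-48 \right)} = \left(\left(-40\right)^{2} - 166\right) - 16 \left(-48\right) = \left(1600 - 166\right) - -768 = 1434 + 768 = 2202$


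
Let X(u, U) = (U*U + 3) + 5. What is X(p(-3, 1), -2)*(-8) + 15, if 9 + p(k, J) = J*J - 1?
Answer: -81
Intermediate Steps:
p(k, J) = -10 + J**2 (p(k, J) = -9 + (J*J - 1) = -9 + (J**2 - 1) = -9 + (-1 + J**2) = -10 + J**2)
X(u, U) = 8 + U**2 (X(u, U) = (U**2 + 3) + 5 = (3 + U**2) + 5 = 8 + U**2)
X(p(-3, 1), -2)*(-8) + 15 = (8 + (-2)**2)*(-8) + 15 = (8 + 4)*(-8) + 15 = 12*(-8) + 15 = -96 + 15 = -81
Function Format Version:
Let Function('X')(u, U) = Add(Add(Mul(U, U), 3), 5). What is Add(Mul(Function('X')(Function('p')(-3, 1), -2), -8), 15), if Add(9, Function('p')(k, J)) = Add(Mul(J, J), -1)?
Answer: -81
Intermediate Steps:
Function('p')(k, J) = Add(-10, Pow(J, 2)) (Function('p')(k, J) = Add(-9, Add(Mul(J, J), -1)) = Add(-9, Add(Pow(J, 2), -1)) = Add(-9, Add(-1, Pow(J, 2))) = Add(-10, Pow(J, 2)))
Function('X')(u, U) = Add(8, Pow(U, 2)) (Function('X')(u, U) = Add(Add(Pow(U, 2), 3), 5) = Add(Add(3, Pow(U, 2)), 5) = Add(8, Pow(U, 2)))
Add(Mul(Function('X')(Function('p')(-3, 1), -2), -8), 15) = Add(Mul(Add(8, Pow(-2, 2)), -8), 15) = Add(Mul(Add(8, 4), -8), 15) = Add(Mul(12, -8), 15) = Add(-96, 15) = -81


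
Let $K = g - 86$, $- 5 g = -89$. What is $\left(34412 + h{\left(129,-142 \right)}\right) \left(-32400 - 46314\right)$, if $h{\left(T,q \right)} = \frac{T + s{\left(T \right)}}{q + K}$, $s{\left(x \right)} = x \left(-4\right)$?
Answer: $- \frac{2847002494158}{1051} \approx -2.7089 \cdot 10^{9}$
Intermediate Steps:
$g = \frac{89}{5}$ ($g = \left(- \frac{1}{5}\right) \left(-89\right) = \frac{89}{5} \approx 17.8$)
$K = - \frac{341}{5}$ ($K = \frac{89}{5} - 86 = - \frac{341}{5} \approx -68.2$)
$s{\left(x \right)} = - 4 x$
$h{\left(T,q \right)} = - \frac{3 T}{- \frac{341}{5} + q}$ ($h{\left(T,q \right)} = \frac{T - 4 T}{q - \frac{341}{5}} = \frac{\left(-3\right) T}{- \frac{341}{5} + q} = - \frac{3 T}{- \frac{341}{5} + q}$)
$\left(34412 + h{\left(129,-142 \right)}\right) \left(-32400 - 46314\right) = \left(34412 - \frac{1935}{-341 + 5 \left(-142\right)}\right) \left(-32400 - 46314\right) = \left(34412 - \frac{1935}{-341 - 710}\right) \left(-78714\right) = \left(34412 - \frac{1935}{-1051}\right) \left(-78714\right) = \left(34412 - 1935 \left(- \frac{1}{1051}\right)\right) \left(-78714\right) = \left(34412 + \frac{1935}{1051}\right) \left(-78714\right) = \frac{36168947}{1051} \left(-78714\right) = - \frac{2847002494158}{1051}$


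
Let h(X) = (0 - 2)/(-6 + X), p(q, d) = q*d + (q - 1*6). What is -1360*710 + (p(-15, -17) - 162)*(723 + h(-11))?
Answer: -15530104/17 ≈ -9.1354e+5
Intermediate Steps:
p(q, d) = -6 + q + d*q (p(q, d) = d*q + (q - 6) = d*q + (-6 + q) = -6 + q + d*q)
h(X) = -2/(-6 + X)
-1360*710 + (p(-15, -17) - 162)*(723 + h(-11)) = -1360*710 + ((-6 - 15 - 17*(-15)) - 162)*(723 - 2/(-6 - 11)) = -965600 + ((-6 - 15 + 255) - 162)*(723 - 2/(-17)) = -965600 + (234 - 162)*(723 - 2*(-1/17)) = -965600 + 72*(723 + 2/17) = -965600 + 72*(12293/17) = -965600 + 885096/17 = -15530104/17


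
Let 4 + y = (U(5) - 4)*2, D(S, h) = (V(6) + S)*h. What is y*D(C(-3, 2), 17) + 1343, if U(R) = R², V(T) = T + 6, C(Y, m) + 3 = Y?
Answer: 5219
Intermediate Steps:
C(Y, m) = -3 + Y
V(T) = 6 + T
D(S, h) = h*(12 + S) (D(S, h) = ((6 + 6) + S)*h = (12 + S)*h = h*(12 + S))
y = 38 (y = -4 + (5² - 4)*2 = -4 + (25 - 4)*2 = -4 + 21*2 = -4 + 42 = 38)
y*D(C(-3, 2), 17) + 1343 = 38*(17*(12 + (-3 - 3))) + 1343 = 38*(17*(12 - 6)) + 1343 = 38*(17*6) + 1343 = 38*102 + 1343 = 3876 + 1343 = 5219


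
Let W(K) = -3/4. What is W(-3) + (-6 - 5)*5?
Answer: -223/4 ≈ -55.750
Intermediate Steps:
W(K) = -¾ (W(K) = -3*¼ = -¾)
W(-3) + (-6 - 5)*5 = -¾ + (-6 - 5)*5 = -¾ - 11*5 = -¾ - 55 = -223/4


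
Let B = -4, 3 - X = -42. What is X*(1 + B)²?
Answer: 405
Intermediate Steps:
X = 45 (X = 3 - 1*(-42) = 3 + 42 = 45)
X*(1 + B)² = 45*(1 - 4)² = 45*(-3)² = 45*9 = 405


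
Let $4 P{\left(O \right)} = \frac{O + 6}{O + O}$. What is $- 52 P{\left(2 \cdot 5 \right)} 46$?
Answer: $- \frac{2392}{5} \approx -478.4$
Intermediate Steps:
$P{\left(O \right)} = \frac{6 + O}{8 O}$ ($P{\left(O \right)} = \frac{\left(O + 6\right) \frac{1}{O + O}}{4} = \frac{\left(6 + O\right) \frac{1}{2 O}}{4} = \frac{\frac{1}{2} \frac{1}{O} \left(6 + O\right)}{4} = \frac{6 + O}{8 O}$)
$- 52 P{\left(2 \cdot 5 \right)} 46 = - 52 \frac{6 + 2 \cdot 5}{8 \cdot 2 \cdot 5} \cdot 46 = - 52 \frac{6 + 10}{8 \cdot 10} \cdot 46 = - 52 \cdot \frac{1}{8} \cdot \frac{1}{10} \cdot 16 \cdot 46 = \left(-52\right) \frac{1}{5} \cdot 46 = \left(- \frac{52}{5}\right) 46 = - \frac{2392}{5}$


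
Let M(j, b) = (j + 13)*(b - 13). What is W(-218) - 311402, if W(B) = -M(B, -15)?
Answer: -317142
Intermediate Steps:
M(j, b) = (-13 + b)*(13 + j) (M(j, b) = (13 + j)*(-13 + b) = (-13 + b)*(13 + j))
W(B) = 364 + 28*B (W(B) = -(-169 - 13*B + 13*(-15) - 15*B) = -(-169 - 13*B - 195 - 15*B) = -(-364 - 28*B) = 364 + 28*B)
W(-218) - 311402 = (364 + 28*(-218)) - 311402 = (364 - 6104) - 311402 = -5740 - 311402 = -317142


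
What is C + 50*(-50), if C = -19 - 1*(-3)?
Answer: -2516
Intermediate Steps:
C = -16 (C = -19 + 3 = -16)
C + 50*(-50) = -16 + 50*(-50) = -16 - 2500 = -2516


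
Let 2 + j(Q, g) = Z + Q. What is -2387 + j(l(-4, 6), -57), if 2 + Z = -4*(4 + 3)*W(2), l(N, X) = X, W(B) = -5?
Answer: -2245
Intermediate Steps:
Z = 138 (Z = -2 - 4*(4 + 3)*(-5) = -2 - 28*(-5) = -2 - 4*(-35) = -2 + 140 = 138)
j(Q, g) = 136 + Q (j(Q, g) = -2 + (138 + Q) = 136 + Q)
-2387 + j(l(-4, 6), -57) = -2387 + (136 + 6) = -2387 + 142 = -2245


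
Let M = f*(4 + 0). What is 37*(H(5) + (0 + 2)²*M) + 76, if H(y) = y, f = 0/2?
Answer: 261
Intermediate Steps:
f = 0 (f = 0*(½) = 0)
M = 0 (M = 0*(4 + 0) = 0*4 = 0)
37*(H(5) + (0 + 2)²*M) + 76 = 37*(5 + (0 + 2)²*0) + 76 = 37*(5 + 2²*0) + 76 = 37*(5 + 4*0) + 76 = 37*(5 + 0) + 76 = 37*5 + 76 = 185 + 76 = 261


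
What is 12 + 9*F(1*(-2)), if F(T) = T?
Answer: -6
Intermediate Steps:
12 + 9*F(1*(-2)) = 12 + 9*(1*(-2)) = 12 + 9*(-2) = 12 - 18 = -6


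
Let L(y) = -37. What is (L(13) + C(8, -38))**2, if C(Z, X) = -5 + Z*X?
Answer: 119716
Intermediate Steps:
C(Z, X) = -5 + X*Z
(L(13) + C(8, -38))**2 = (-37 + (-5 - 38*8))**2 = (-37 + (-5 - 304))**2 = (-37 - 309)**2 = (-346)**2 = 119716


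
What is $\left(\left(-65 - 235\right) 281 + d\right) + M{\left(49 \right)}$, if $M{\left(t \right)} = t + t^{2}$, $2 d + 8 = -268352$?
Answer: $-216030$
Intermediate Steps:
$d = -134180$ ($d = -4 + \frac{1}{2} \left(-268352\right) = -4 - 134176 = -134180$)
$\left(\left(-65 - 235\right) 281 + d\right) + M{\left(49 \right)} = \left(\left(-65 - 235\right) 281 - 134180\right) + 49 \left(1 + 49\right) = \left(\left(-300\right) 281 - 134180\right) + 49 \cdot 50 = \left(-84300 - 134180\right) + 2450 = -218480 + 2450 = -216030$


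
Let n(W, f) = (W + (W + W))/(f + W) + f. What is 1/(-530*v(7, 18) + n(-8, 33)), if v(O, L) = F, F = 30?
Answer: -25/396699 ≈ -6.3020e-5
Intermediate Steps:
v(O, L) = 30
n(W, f) = f + 3*W/(W + f) (n(W, f) = (W + 2*W)/(W + f) + f = (3*W)/(W + f) + f = 3*W/(W + f) + f = f + 3*W/(W + f))
1/(-530*v(7, 18) + n(-8, 33)) = 1/(-530*30 + (33**2 + 3*(-8) - 8*33)/(-8 + 33)) = 1/(-15900 + (1089 - 24 - 264)/25) = 1/(-15900 + (1/25)*801) = 1/(-15900 + 801/25) = 1/(-396699/25) = -25/396699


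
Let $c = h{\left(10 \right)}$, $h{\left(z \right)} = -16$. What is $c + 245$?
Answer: $229$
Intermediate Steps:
$c = -16$
$c + 245 = -16 + 245 = 229$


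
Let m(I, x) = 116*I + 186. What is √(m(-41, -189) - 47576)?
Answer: 3*I*√5794 ≈ 228.35*I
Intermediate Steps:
m(I, x) = 186 + 116*I
√(m(-41, -189) - 47576) = √((186 + 116*(-41)) - 47576) = √((186 - 4756) - 47576) = √(-4570 - 47576) = √(-52146) = 3*I*√5794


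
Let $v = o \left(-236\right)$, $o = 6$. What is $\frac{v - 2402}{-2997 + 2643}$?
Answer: $\frac{1909}{177} \approx 10.785$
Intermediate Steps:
$v = -1416$ ($v = 6 \left(-236\right) = -1416$)
$\frac{v - 2402}{-2997 + 2643} = \frac{-1416 - 2402}{-2997 + 2643} = - \frac{3818}{-354} = \left(-3818\right) \left(- \frac{1}{354}\right) = \frac{1909}{177}$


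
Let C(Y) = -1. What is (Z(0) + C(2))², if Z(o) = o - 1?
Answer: 4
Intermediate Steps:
Z(o) = -1 + o
(Z(0) + C(2))² = ((-1 + 0) - 1)² = (-1 - 1)² = (-2)² = 4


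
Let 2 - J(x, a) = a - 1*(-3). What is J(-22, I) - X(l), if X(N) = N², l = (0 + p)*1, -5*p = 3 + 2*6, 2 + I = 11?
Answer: -19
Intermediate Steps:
I = 9 (I = -2 + 11 = 9)
p = -3 (p = -(3 + 2*6)/5 = -(3 + 12)/5 = -⅕*15 = -3)
J(x, a) = -1 - a (J(x, a) = 2 - (a - 1*(-3)) = 2 - (a + 3) = 2 - (3 + a) = 2 + (-3 - a) = -1 - a)
l = -3 (l = (0 - 3)*1 = -3*1 = -3)
J(-22, I) - X(l) = (-1 - 1*9) - 1*(-3)² = (-1 - 9) - 1*9 = -10 - 9 = -19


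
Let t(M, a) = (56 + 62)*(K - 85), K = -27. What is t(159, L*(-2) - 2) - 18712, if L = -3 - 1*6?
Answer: -31928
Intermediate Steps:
L = -9 (L = -3 - 6 = -9)
t(M, a) = -13216 (t(M, a) = (56 + 62)*(-27 - 85) = 118*(-112) = -13216)
t(159, L*(-2) - 2) - 18712 = -13216 - 18712 = -31928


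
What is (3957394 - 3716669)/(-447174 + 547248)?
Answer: 240725/100074 ≈ 2.4055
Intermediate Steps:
(3957394 - 3716669)/(-447174 + 547248) = 240725/100074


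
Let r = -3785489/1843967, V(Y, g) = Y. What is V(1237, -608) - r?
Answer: 2284772668/1843967 ≈ 1239.1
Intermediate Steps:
r = -3785489/1843967 (r = -3785489*1/1843967 = -3785489/1843967 ≈ -2.0529)
V(1237, -608) - r = 1237 - 1*(-3785489/1843967) = 1237 + 3785489/1843967 = 2284772668/1843967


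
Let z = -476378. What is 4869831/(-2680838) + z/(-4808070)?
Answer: -11068698045703/6444828381330 ≈ -1.7175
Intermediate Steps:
4869831/(-2680838) + z/(-4808070) = 4869831/(-2680838) - 476378/(-4808070) = 4869831*(-1/2680838) - 476378*(-1/4808070) = -4869831/2680838 + 238189/2404035 = -11068698045703/6444828381330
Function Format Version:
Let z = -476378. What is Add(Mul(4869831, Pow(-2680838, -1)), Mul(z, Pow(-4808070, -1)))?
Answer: Rational(-11068698045703, 6444828381330) ≈ -1.7175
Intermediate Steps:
Add(Mul(4869831, Pow(-2680838, -1)), Mul(z, Pow(-4808070, -1))) = Add(Mul(4869831, Pow(-2680838, -1)), Mul(-476378, Pow(-4808070, -1))) = Add(Mul(4869831, Rational(-1, 2680838)), Mul(-476378, Rational(-1, 4808070))) = Add(Rational(-4869831, 2680838), Rational(238189, 2404035)) = Rational(-11068698045703, 6444828381330)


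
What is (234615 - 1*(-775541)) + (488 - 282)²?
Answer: 1052592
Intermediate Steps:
(234615 - 1*(-775541)) + (488 - 282)² = (234615 + 775541) + 206² = 1010156 + 42436 = 1052592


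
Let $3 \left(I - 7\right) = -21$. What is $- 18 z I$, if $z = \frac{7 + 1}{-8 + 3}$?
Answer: $0$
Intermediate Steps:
$I = 0$ ($I = 7 + \frac{1}{3} \left(-21\right) = 7 - 7 = 0$)
$z = - \frac{8}{5}$ ($z = \frac{8}{-5} = 8 \left(- \frac{1}{5}\right) = - \frac{8}{5} \approx -1.6$)
$- 18 z I = \left(-18\right) \left(- \frac{8}{5}\right) 0 = \frac{144}{5} \cdot 0 = 0$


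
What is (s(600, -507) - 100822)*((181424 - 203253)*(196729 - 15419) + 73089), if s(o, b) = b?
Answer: 401034130415429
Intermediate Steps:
(s(600, -507) - 100822)*((181424 - 203253)*(196729 - 15419) + 73089) = (-507 - 100822)*((181424 - 203253)*(196729 - 15419) + 73089) = -101329*(-21829*181310 + 73089) = -101329*(-3957815990 + 73089) = -101329*(-3957742901) = 401034130415429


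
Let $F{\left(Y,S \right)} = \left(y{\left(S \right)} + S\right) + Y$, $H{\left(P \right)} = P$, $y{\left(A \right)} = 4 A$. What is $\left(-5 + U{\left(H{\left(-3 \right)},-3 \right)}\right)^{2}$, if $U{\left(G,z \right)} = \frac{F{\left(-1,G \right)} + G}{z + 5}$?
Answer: $\frac{841}{4} \approx 210.25$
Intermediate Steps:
$F{\left(Y,S \right)} = Y + 5 S$ ($F{\left(Y,S \right)} = \left(4 S + S\right) + Y = 5 S + Y = Y + 5 S$)
$U{\left(G,z \right)} = \frac{-1 + 6 G}{5 + z}$ ($U{\left(G,z \right)} = \frac{\left(-1 + 5 G\right) + G}{z + 5} = \frac{-1 + 6 G}{5 + z}$)
$\left(-5 + U{\left(H{\left(-3 \right)},-3 \right)}\right)^{2} = \left(-5 + \frac{-1 + 6 \left(-3\right)}{5 - 3}\right)^{2} = \left(-5 + \frac{-1 - 18}{2}\right)^{2} = \left(-5 + \frac{1}{2} \left(-19\right)\right)^{2} = \left(-5 - \frac{19}{2}\right)^{2} = \left(- \frac{29}{2}\right)^{2} = \frac{841}{4}$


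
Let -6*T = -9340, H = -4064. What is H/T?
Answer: -6096/2335 ≈ -2.6107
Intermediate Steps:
T = 4670/3 (T = -⅙*(-9340) = 4670/3 ≈ 1556.7)
H/T = -4064/4670/3 = -4064*3/4670 = -6096/2335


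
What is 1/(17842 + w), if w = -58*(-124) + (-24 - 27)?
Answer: 1/24983 ≈ 4.0027e-5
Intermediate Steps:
w = 7141 (w = 7192 - 51 = 7141)
1/(17842 + w) = 1/(17842 + 7141) = 1/24983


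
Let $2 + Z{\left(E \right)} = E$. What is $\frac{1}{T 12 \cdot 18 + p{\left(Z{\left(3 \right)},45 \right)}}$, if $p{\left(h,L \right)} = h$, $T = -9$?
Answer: $- \frac{1}{1943} \approx -0.00051467$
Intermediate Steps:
$Z{\left(E \right)} = -2 + E$
$\frac{1}{T 12 \cdot 18 + p{\left(Z{\left(3 \right)},45 \right)}} = \frac{1}{\left(-9\right) 12 \cdot 18 + \left(-2 + 3\right)} = \frac{1}{\left(-108\right) 18 + 1} = \frac{1}{-1944 + 1} = \frac{1}{-1943} = - \frac{1}{1943}$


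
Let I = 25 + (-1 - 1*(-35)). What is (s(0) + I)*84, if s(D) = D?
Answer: 4956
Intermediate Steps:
I = 59 (I = 25 + (-1 + 35) = 25 + 34 = 59)
(s(0) + I)*84 = (0 + 59)*84 = 59*84 = 4956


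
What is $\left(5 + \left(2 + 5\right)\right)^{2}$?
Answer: $144$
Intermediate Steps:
$\left(5 + \left(2 + 5\right)\right)^{2} = \left(5 + 7\right)^{2} = 12^{2} = 144$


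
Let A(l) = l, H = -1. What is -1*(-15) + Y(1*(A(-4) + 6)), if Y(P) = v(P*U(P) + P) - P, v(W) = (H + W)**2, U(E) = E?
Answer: 38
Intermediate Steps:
v(W) = (-1 + W)**2
Y(P) = (-1 + P + P**2)**2 - P (Y(P) = (-1 + (P*P + P))**2 - P = (-1 + (P**2 + P))**2 - P = (-1 + (P + P**2))**2 - P = (-1 + P + P**2)**2 - P)
-1*(-15) + Y(1*(A(-4) + 6)) = -1*(-15) + ((-1 + (1*(-4 + 6))*(1 + 1*(-4 + 6)))**2 - (-4 + 6)) = 15 + ((-1 + (1*2)*(1 + 1*2))**2 - 2) = 15 + ((-1 + 2*(1 + 2))**2 - 1*2) = 15 + ((-1 + 2*3)**2 - 2) = 15 + ((-1 + 6)**2 - 2) = 15 + (5**2 - 2) = 15 + (25 - 2) = 15 + 23 = 38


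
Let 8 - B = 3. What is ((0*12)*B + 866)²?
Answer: 749956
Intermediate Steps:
B = 5 (B = 8 - 1*3 = 8 - 3 = 5)
((0*12)*B + 866)² = ((0*12)*5 + 866)² = (0*5 + 866)² = (0 + 866)² = 866² = 749956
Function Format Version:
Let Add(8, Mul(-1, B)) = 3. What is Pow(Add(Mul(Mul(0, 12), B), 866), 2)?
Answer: 749956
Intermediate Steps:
B = 5 (B = Add(8, Mul(-1, 3)) = Add(8, -3) = 5)
Pow(Add(Mul(Mul(0, 12), B), 866), 2) = Pow(Add(Mul(Mul(0, 12), 5), 866), 2) = Pow(Add(Mul(0, 5), 866), 2) = Pow(Add(0, 866), 2) = Pow(866, 2) = 749956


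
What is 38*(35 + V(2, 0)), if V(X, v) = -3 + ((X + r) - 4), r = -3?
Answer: 1026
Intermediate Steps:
V(X, v) = -10 + X (V(X, v) = -3 + ((X - 3) - 4) = -3 + ((-3 + X) - 4) = -3 + (-7 + X) = -10 + X)
38*(35 + V(2, 0)) = 38*(35 + (-10 + 2)) = 38*(35 - 8) = 38*27 = 1026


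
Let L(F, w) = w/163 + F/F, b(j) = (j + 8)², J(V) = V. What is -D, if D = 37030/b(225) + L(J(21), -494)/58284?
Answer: -351777843101/515761352388 ≈ -0.68206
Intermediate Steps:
b(j) = (8 + j)²
L(F, w) = 1 + w/163 (L(F, w) = w*(1/163) + 1 = w/163 + 1 = 1 + w/163)
D = 351777843101/515761352388 (D = 37030/((8 + 225)²) + (1 + (1/163)*(-494))/58284 = 37030/(233²) + (1 - 494/163)*(1/58284) = 37030/54289 - 331/163*1/58284 = 37030*(1/54289) - 331/9500292 = 37030/54289 - 331/9500292 = 351777843101/515761352388 ≈ 0.68206)
-D = -1*351777843101/515761352388 = -351777843101/515761352388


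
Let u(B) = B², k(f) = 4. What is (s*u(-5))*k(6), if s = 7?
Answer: 700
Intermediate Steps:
(s*u(-5))*k(6) = (7*(-5)²)*4 = (7*25)*4 = 175*4 = 700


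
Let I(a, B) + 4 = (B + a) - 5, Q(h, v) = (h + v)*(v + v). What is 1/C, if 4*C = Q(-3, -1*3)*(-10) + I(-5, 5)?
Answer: -4/369 ≈ -0.010840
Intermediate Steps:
Q(h, v) = 2*v*(h + v) (Q(h, v) = (h + v)*(2*v) = 2*v*(h + v))
I(a, B) = -9 + B + a (I(a, B) = -4 + ((B + a) - 5) = -4 + (-5 + B + a) = -9 + B + a)
C = -369/4 (C = ((2*(-1*3)*(-3 - 1*3))*(-10) + (-9 + 5 - 5))/4 = ((2*(-3)*(-3 - 3))*(-10) - 9)/4 = ((2*(-3)*(-6))*(-10) - 9)/4 = (36*(-10) - 9)/4 = (-360 - 9)/4 = (¼)*(-369) = -369/4 ≈ -92.250)
1/C = 1/(-369/4) = -4/369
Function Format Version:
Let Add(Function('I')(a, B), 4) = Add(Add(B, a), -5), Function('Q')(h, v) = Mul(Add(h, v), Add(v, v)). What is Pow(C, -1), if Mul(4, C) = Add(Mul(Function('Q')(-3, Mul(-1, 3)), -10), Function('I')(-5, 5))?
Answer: Rational(-4, 369) ≈ -0.010840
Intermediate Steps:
Function('Q')(h, v) = Mul(2, v, Add(h, v)) (Function('Q')(h, v) = Mul(Add(h, v), Mul(2, v)) = Mul(2, v, Add(h, v)))
Function('I')(a, B) = Add(-9, B, a) (Function('I')(a, B) = Add(-4, Add(Add(B, a), -5)) = Add(-4, Add(-5, B, a)) = Add(-9, B, a))
C = Rational(-369, 4) (C = Mul(Rational(1, 4), Add(Mul(Mul(2, Mul(-1, 3), Add(-3, Mul(-1, 3))), -10), Add(-9, 5, -5))) = Mul(Rational(1, 4), Add(Mul(Mul(2, -3, Add(-3, -3)), -10), -9)) = Mul(Rational(1, 4), Add(Mul(Mul(2, -3, -6), -10), -9)) = Mul(Rational(1, 4), Add(Mul(36, -10), -9)) = Mul(Rational(1, 4), Add(-360, -9)) = Mul(Rational(1, 4), -369) = Rational(-369, 4) ≈ -92.250)
Pow(C, -1) = Pow(Rational(-369, 4), -1) = Rational(-4, 369)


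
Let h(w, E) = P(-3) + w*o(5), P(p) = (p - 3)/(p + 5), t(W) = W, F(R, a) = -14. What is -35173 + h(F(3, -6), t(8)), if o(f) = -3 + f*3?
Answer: -35344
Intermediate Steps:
P(p) = (-3 + p)/(5 + p)
o(f) = -3 + 3*f
h(w, E) = -3 + 12*w (h(w, E) = (-3 - 3)/(5 - 3) + w*(-3 + 3*5) = -6/2 + w*(-3 + 15) = (½)*(-6) + w*12 = -3 + 12*w)
-35173 + h(F(3, -6), t(8)) = -35173 + (-3 + 12*(-14)) = -35173 + (-3 - 168) = -35173 - 171 = -35344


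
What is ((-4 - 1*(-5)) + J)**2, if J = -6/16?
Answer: 25/64 ≈ 0.39063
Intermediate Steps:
J = -3/8 (J = -6*1/16 = -3/8 ≈ -0.37500)
((-4 - 1*(-5)) + J)**2 = ((-4 - 1*(-5)) - 3/8)**2 = ((-4 + 5) - 3/8)**2 = (1 - 3/8)**2 = (5/8)**2 = 25/64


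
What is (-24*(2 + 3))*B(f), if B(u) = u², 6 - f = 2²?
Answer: -480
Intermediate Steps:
f = 2 (f = 6 - 1*2² = 6 - 1*4 = 6 - 4 = 2)
(-24*(2 + 3))*B(f) = -24*(2 + 3)*2² = -120*4 = -480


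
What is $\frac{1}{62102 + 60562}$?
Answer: $\frac{1}{122664} \approx 8.1523 \cdot 10^{-6}$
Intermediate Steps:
$\frac{1}{62102 + 60562} = \frac{1}{122664}$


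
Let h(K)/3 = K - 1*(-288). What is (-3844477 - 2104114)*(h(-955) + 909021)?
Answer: -5395491008820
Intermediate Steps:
h(K) = 864 + 3*K (h(K) = 3*(K - 1*(-288)) = 3*(K + 288) = 3*(288 + K) = 864 + 3*K)
(-3844477 - 2104114)*(h(-955) + 909021) = (-3844477 - 2104114)*((864 + 3*(-955)) + 909021) = -5948591*((864 - 2865) + 909021) = -5948591*(-2001 + 909021) = -5948591*907020 = -5395491008820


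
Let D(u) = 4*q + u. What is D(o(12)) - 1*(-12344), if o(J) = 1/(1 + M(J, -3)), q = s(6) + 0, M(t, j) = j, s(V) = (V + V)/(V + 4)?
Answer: 123483/10 ≈ 12348.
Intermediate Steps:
s(V) = 2*V/(4 + V) (s(V) = (2*V)/(4 + V) = 2*V/(4 + V))
q = 6/5 (q = 2*6/(4 + 6) + 0 = 2*6/10 + 0 = 2*6*(1/10) + 0 = 6/5 + 0 = 6/5 ≈ 1.2000)
o(J) = -1/2 (o(J) = 1/(1 - 3) = 1/(-2) = -1/2)
D(u) = 24/5 + u (D(u) = 4*(6/5) + u = 24/5 + u)
D(o(12)) - 1*(-12344) = (24/5 - 1/2) - 1*(-12344) = 43/10 + 12344 = 123483/10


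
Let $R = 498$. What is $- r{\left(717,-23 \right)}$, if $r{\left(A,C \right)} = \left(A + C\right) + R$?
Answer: $-1192$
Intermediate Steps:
$r{\left(A,C \right)} = 498 + A + C$ ($r{\left(A,C \right)} = \left(A + C\right) + 498 = 498 + A + C$)
$- r{\left(717,-23 \right)} = - (498 + 717 - 23) = \left(-1\right) 1192 = -1192$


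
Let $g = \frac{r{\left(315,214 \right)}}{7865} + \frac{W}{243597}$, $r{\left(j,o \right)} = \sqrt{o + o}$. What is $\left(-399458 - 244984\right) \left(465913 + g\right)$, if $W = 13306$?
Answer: $- \frac{24380319734744738}{81199} - \frac{1288884 \sqrt{107}}{7865} \approx -3.0025 \cdot 10^{11}$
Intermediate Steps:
$r{\left(j,o \right)} = \sqrt{2} \sqrt{o}$ ($r{\left(j,o \right)} = \sqrt{2 o} = \sqrt{2} \sqrt{o}$)
$g = \frac{13306}{243597} + \frac{2 \sqrt{107}}{7865}$ ($g = \frac{\sqrt{2} \sqrt{214}}{7865} + \frac{13306}{243597} = 2 \sqrt{107} \cdot \frac{1}{7865} + 13306 \cdot \frac{1}{243597} = \frac{2 \sqrt{107}}{7865} + \frac{13306}{243597} = \frac{13306}{243597} + \frac{2 \sqrt{107}}{7865} \approx 0.057253$)
$\left(-399458 - 244984\right) \left(465913 + g\right) = \left(-399458 - 244984\right) \left(465913 + \left(\frac{13306}{243597} + \frac{2 \sqrt{107}}{7865}\right)\right) = - 644442 \left(\frac{113495022367}{243597} + \frac{2 \sqrt{107}}{7865}\right) = - \frac{24380319734744738}{81199} - \frac{1288884 \sqrt{107}}{7865}$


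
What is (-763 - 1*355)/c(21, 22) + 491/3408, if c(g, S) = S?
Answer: -1899671/37488 ≈ -50.674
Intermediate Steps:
(-763 - 1*355)/c(21, 22) + 491/3408 = (-763 - 1*355)/22 + 491/3408 = (-763 - 355)*(1/22) + 491*(1/3408) = -1118*1/22 + 491/3408 = -559/11 + 491/3408 = -1899671/37488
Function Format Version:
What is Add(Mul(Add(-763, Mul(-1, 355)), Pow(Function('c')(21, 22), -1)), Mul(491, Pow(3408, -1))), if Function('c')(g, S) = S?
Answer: Rational(-1899671, 37488) ≈ -50.674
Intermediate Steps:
Add(Mul(Add(-763, Mul(-1, 355)), Pow(Function('c')(21, 22), -1)), Mul(491, Pow(3408, -1))) = Add(Mul(Add(-763, Mul(-1, 355)), Pow(22, -1)), Mul(491, Pow(3408, -1))) = Add(Mul(Add(-763, -355), Rational(1, 22)), Mul(491, Rational(1, 3408))) = Add(Mul(-1118, Rational(1, 22)), Rational(491, 3408)) = Add(Rational(-559, 11), Rational(491, 3408)) = Rational(-1899671, 37488)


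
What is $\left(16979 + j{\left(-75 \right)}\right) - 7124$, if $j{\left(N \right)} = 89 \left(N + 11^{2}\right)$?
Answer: $13949$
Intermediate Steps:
$j{\left(N \right)} = 10769 + 89 N$ ($j{\left(N \right)} = 89 \left(N + 121\right) = 89 \left(121 + N\right) = 10769 + 89 N$)
$\left(16979 + j{\left(-75 \right)}\right) - 7124 = \left(16979 + \left(10769 + 89 \left(-75\right)\right)\right) - 7124 = \left(16979 + \left(10769 - 6675\right)\right) - 7124 = \left(16979 + 4094\right) - 7124 = 21073 - 7124 = 13949$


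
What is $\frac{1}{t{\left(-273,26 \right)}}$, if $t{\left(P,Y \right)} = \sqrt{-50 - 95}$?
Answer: $- \frac{i \sqrt{145}}{145} \approx - 0.083045 i$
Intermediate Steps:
$t{\left(P,Y \right)} = i \sqrt{145}$ ($t{\left(P,Y \right)} = \sqrt{-145} = i \sqrt{145}$)
$\frac{1}{t{\left(-273,26 \right)}} = \frac{1}{i \sqrt{145}} = - \frac{i \sqrt{145}}{145}$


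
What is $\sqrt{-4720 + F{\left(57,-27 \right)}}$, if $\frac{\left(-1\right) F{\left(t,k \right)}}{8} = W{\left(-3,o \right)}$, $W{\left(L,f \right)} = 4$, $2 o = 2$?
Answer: $12 i \sqrt{33} \approx 68.935 i$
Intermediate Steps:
$o = 1$ ($o = \frac{1}{2} \cdot 2 = 1$)
$F{\left(t,k \right)} = -32$ ($F{\left(t,k \right)} = \left(-8\right) 4 = -32$)
$\sqrt{-4720 + F{\left(57,-27 \right)}} = \sqrt{-4720 - 32} = \sqrt{-4752} = 12 i \sqrt{33}$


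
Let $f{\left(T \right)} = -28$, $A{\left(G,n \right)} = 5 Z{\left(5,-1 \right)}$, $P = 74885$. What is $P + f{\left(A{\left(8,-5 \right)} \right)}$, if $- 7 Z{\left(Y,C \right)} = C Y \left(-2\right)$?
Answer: $74857$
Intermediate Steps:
$Z{\left(Y,C \right)} = \frac{2 C Y}{7}$ ($Z{\left(Y,C \right)} = - \frac{C Y \left(-2\right)}{7} = - \frac{\left(-2\right) C Y}{7} = \frac{2 C Y}{7}$)
$A{\left(G,n \right)} = - \frac{50}{7}$ ($A{\left(G,n \right)} = 5 \cdot \frac{2}{7} \left(-1\right) 5 = 5 \left(- \frac{10}{7}\right) = - \frac{50}{7}$)
$P + f{\left(A{\left(8,-5 \right)} \right)} = 74885 - 28 = 74857$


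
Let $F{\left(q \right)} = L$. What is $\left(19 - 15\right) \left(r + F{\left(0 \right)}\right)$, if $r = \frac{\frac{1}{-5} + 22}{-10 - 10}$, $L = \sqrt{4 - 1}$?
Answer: $- \frac{109}{25} + 4 \sqrt{3} \approx 2.5682$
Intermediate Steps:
$L = \sqrt{3} \approx 1.732$
$F{\left(q \right)} = \sqrt{3}$
$r = - \frac{109}{100}$ ($r = \frac{- \frac{1}{5} + 22}{-20} = \frac{109}{5} \left(- \frac{1}{20}\right) = - \frac{109}{100} \approx -1.09$)
$\left(19 - 15\right) \left(r + F{\left(0 \right)}\right) = \left(19 - 15\right) \left(- \frac{109}{100} + \sqrt{3}\right) = 4 \left(- \frac{109}{100} + \sqrt{3}\right) = - \frac{109}{25} + 4 \sqrt{3}$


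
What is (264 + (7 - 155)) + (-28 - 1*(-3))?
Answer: 91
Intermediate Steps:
(264 + (7 - 155)) + (-28 - 1*(-3)) = (264 - 148) + (-28 + 3) = 116 - 25 = 91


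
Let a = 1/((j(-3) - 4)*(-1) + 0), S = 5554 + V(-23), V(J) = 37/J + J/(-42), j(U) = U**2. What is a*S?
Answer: -5364139/4830 ≈ -1110.6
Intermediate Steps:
V(J) = 37/J - J/42 (V(J) = 37/J + J*(-1/42) = 37/J - J/42)
S = 5364139/966 (S = 5554 + (37/(-23) - 1/42*(-23)) = 5554 + (37*(-1/23) + 23/42) = 5554 + (-37/23 + 23/42) = 5554 - 1025/966 = 5364139/966 ≈ 5552.9)
a = -1/5 (a = 1/(((-3)**2 - 4)*(-1) + 0) = 1/((9 - 4)*(-1) + 0) = 1/(5*(-1) + 0) = 1/(-5 + 0) = 1/(-5) = -1/5 ≈ -0.20000)
a*S = -1/5*5364139/966 = -5364139/4830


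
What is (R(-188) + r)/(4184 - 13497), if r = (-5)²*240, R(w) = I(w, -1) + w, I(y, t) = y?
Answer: -5624/9313 ≈ -0.60389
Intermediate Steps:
R(w) = 2*w (R(w) = w + w = 2*w)
r = 6000 (r = 25*240 = 6000)
(R(-188) + r)/(4184 - 13497) = (2*(-188) + 6000)/(4184 - 13497) = (-376 + 6000)/(-9313) = 5624*(-1/9313) = -5624/9313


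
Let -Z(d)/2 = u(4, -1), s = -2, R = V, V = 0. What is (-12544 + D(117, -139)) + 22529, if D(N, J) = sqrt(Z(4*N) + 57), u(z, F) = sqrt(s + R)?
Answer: 9985 + sqrt(57 - 2*I*sqrt(2)) ≈ 9992.5 - 0.18726*I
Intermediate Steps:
R = 0
u(z, F) = I*sqrt(2) (u(z, F) = sqrt(-2 + 0) = sqrt(-2) = I*sqrt(2))
Z(d) = -2*I*sqrt(2)
D(N, J) = sqrt(57 - 2*I*sqrt(2)) (D(N, J) = sqrt(-2*I*sqrt(2) + 57) = sqrt(57 - 2*I*sqrt(2)))
(-12544 + D(117, -139)) + 22529 = (-12544 + sqrt(57 - 2*I*sqrt(2))) + 22529 = 9985 + sqrt(57 - 2*I*sqrt(2))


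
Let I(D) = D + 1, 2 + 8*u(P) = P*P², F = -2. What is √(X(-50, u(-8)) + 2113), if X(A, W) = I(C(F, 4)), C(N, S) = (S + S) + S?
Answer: √2126 ≈ 46.109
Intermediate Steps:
C(N, S) = 3*S (C(N, S) = 2*S + S = 3*S)
u(P) = -¼ + P³/8 (u(P) = -¼ + (P*P²)/8 = -¼ + P³/8)
I(D) = 1 + D
X(A, W) = 13 (X(A, W) = 1 + 3*4 = 1 + 12 = 13)
√(X(-50, u(-8)) + 2113) = √(13 + 2113) = √2126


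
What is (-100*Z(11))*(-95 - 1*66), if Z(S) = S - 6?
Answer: 80500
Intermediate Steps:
Z(S) = -6 + S
(-100*Z(11))*(-95 - 1*66) = (-100*(-6 + 11))*(-95 - 1*66) = (-100*5)*(-95 - 66) = -500*(-161) = 80500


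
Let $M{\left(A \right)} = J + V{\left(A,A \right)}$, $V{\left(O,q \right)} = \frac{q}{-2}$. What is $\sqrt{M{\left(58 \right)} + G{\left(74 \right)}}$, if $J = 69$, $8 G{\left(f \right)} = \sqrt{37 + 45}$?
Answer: $\frac{\sqrt{640 + 2 \sqrt{82}}}{4} \approx 6.4134$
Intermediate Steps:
$G{\left(f \right)} = \frac{\sqrt{82}}{8}$ ($G{\left(f \right)} = \frac{\sqrt{37 + 45}}{8} = \frac{\sqrt{82}}{8}$)
$V{\left(O,q \right)} = - \frac{q}{2}$ ($V{\left(O,q \right)} = q \left(- \frac{1}{2}\right) = - \frac{q}{2}$)
$M{\left(A \right)} = 69 - \frac{A}{2}$
$\sqrt{M{\left(58 \right)} + G{\left(74 \right)}} = \sqrt{\left(69 - 29\right) + \frac{\sqrt{82}}{8}} = \sqrt{40 + \frac{\sqrt{82}}{8}}$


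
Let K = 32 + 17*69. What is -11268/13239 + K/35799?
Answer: -43047793/52660329 ≈ -0.81746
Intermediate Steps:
K = 1205 (K = 32 + 1173 = 1205)
-11268/13239 + K/35799 = -11268/13239 + 1205/35799 = -11268*1/13239 + 1205*(1/35799) = -1252/1471 + 1205/35799 = -43047793/52660329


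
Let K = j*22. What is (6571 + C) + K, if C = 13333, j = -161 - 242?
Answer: 11038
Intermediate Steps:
j = -403
K = -8866 (K = -403*22 = -8866)
(6571 + C) + K = (6571 + 13333) - 8866 = 19904 - 8866 = 11038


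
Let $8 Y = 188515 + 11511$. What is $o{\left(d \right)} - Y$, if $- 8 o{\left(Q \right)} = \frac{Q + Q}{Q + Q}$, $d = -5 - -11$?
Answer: $- \frac{200027}{8} \approx -25003.0$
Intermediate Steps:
$Y = \frac{100013}{4}$ ($Y = \frac{188515 + 11511}{8} = \frac{1}{8} \cdot 200026 = \frac{100013}{4} \approx 25003.0$)
$d = 6$ ($d = -5 + 11 = 6$)
$o{\left(Q \right)} = - \frac{1}{8}$ ($o{\left(Q \right)} = - \frac{\left(Q + Q\right) \frac{1}{Q + Q}}{8} = - \frac{2 Q \frac{1}{2 Q}}{8} = \left(- \frac{1}{8}\right) 1 = - \frac{1}{8}$)
$o{\left(d \right)} - Y = - \frac{1}{8} - \frac{100013}{4} = - \frac{200027}{8}$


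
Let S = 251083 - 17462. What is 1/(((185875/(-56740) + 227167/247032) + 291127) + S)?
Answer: 700829784/367757376113561 ≈ 1.9057e-6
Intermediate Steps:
S = 233621
1/(((185875/(-56740) + 227167/247032) + 291127) + S) = 1/(((185875/(-56740) + 227167/247032) + 291127) + 233621) = 1/(((185875*(-1/56740) + 227167*(1/247032)) + 291127) + 233621) = 1/(((-37175/11348 + 227167/247032) + 291127) + 233621) = 1/((-1651380871/700829784 + 291127) + 233621) = 1/(204028821145697/700829784 + 233621) = 1/(367757376113561/700829784) = 700829784/367757376113561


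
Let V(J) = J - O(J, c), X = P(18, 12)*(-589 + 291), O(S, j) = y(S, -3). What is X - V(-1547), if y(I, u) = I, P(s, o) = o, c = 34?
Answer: -3576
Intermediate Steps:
O(S, j) = S
X = -3576 (X = 12*(-589 + 291) = 12*(-298) = -3576)
V(J) = 0 (V(J) = J - J = 0)
X - V(-1547) = -3576 - 1*0 = -3576 + 0 = -3576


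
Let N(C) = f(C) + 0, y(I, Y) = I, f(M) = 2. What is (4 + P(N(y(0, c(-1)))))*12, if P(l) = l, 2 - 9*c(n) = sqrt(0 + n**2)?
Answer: 72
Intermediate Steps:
c(n) = 2/9 - sqrt(n**2)/9 (c(n) = 2/9 - sqrt(0 + n**2)/9 = 2/9 - sqrt(n**2)/9)
N(C) = 2 (N(C) = 2 + 0 = 2)
(4 + P(N(y(0, c(-1)))))*12 = (4 + 2)*12 = 6*12 = 72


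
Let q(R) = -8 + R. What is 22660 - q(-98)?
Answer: 22766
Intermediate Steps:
22660 - q(-98) = 22660 - (-8 - 98) = 22660 - 1*(-106) = 22660 + 106 = 22766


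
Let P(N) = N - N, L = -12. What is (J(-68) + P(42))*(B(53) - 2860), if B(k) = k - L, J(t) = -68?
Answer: 190060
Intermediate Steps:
P(N) = 0
B(k) = 12 + k (B(k) = k - 1*(-12) = k + 12 = 12 + k)
(J(-68) + P(42))*(B(53) - 2860) = (-68 + 0)*((12 + 53) - 2860) = -68*(65 - 2860) = -68*(-2795) = 190060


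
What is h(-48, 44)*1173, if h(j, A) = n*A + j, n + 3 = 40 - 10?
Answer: 1337220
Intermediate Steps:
n = 27 (n = -3 + (40 - 10) = -3 + 30 = 27)
h(j, A) = j + 27*A (h(j, A) = 27*A + j = j + 27*A)
h(-48, 44)*1173 = (-48 + 27*44)*1173 = (-48 + 1188)*1173 = 1140*1173 = 1337220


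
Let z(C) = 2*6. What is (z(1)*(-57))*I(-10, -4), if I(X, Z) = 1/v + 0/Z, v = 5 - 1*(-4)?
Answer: -76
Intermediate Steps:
v = 9 (v = 5 + 4 = 9)
z(C) = 12
I(X, Z) = 1/9 (I(X, Z) = 1/9 + 0/Z = 1*(1/9) + 0 = 1/9 + 0 = 1/9)
(z(1)*(-57))*I(-10, -4) = (12*(-57))*(1/9) = -684*1/9 = -76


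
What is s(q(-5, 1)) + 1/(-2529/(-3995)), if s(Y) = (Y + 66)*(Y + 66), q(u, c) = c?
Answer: 11356676/2529 ≈ 4490.6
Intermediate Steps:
s(Y) = (66 + Y)**2 (s(Y) = (66 + Y)*(66 + Y) = (66 + Y)**2)
s(q(-5, 1)) + 1/(-2529/(-3995)) = (66 + 1)**2 + 1/(-2529/(-3995)) = 67**2 + 1/(-2529*(-1/3995)) = 4489 + 1/(2529/3995) = 4489 + 3995/2529 = 11356676/2529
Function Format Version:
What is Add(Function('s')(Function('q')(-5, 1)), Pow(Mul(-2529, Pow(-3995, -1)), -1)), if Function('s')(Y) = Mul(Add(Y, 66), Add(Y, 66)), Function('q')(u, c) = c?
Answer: Rational(11356676, 2529) ≈ 4490.6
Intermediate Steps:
Function('s')(Y) = Pow(Add(66, Y), 2) (Function('s')(Y) = Mul(Add(66, Y), Add(66, Y)) = Pow(Add(66, Y), 2))
Add(Function('s')(Function('q')(-5, 1)), Pow(Mul(-2529, Pow(-3995, -1)), -1)) = Add(Pow(Add(66, 1), 2), Pow(Mul(-2529, Pow(-3995, -1)), -1)) = Add(Pow(67, 2), Pow(Mul(-2529, Rational(-1, 3995)), -1)) = Add(4489, Pow(Rational(2529, 3995), -1)) = Add(4489, Rational(3995, 2529)) = Rational(11356676, 2529)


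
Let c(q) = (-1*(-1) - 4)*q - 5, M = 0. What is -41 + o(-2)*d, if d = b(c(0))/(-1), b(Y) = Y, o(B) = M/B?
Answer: -41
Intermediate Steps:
o(B) = 0 (o(B) = 0/B = 0)
c(q) = -5 - 3*q (c(q) = (1 - 4)*q - 5 = -3*q - 5 = -5 - 3*q)
d = 5 (d = (-5 - 3*0)/(-1) = (-5 + 0)*(-1) = -5*(-1) = 5)
-41 + o(-2)*d = -41 + 0*5 = -41 + 0 = -41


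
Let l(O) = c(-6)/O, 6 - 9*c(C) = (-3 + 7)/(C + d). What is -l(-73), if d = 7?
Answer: 2/657 ≈ 0.0030441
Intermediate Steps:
c(C) = 2/3 - 4/(9*(7 + C)) (c(C) = 2/3 - (-3 + 7)/(9*(C + 7)) = 2/3 - 4/(9*(7 + C)))
l(O) = 2/(9*O) (l(O) = (2*(19 + 3*(-6))/(9*(7 - 6)))/O = ((2/9)*(19 - 18)/1)/O = ((2/9)*1*1)/O = 2/(9*O))
-l(-73) = -2/(9*(-73)) = -2*(-1)/(9*73) = -1*(-2/657) = 2/657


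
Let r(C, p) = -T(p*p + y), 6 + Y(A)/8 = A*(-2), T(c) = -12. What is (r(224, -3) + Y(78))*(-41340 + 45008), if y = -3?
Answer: -4709712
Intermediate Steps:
Y(A) = -48 - 16*A (Y(A) = -48 + 8*(A*(-2)) = -48 + 8*(-2*A) = -48 - 16*A)
r(C, p) = 12 (r(C, p) = -1*(-12) = 12)
(r(224, -3) + Y(78))*(-41340 + 45008) = (12 + (-48 - 16*78))*(-41340 + 45008) = (12 + (-48 - 1248))*3668 = (12 - 1296)*3668 = -1284*3668 = -4709712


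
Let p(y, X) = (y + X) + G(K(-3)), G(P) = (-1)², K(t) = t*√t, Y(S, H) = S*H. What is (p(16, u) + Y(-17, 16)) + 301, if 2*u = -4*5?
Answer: 36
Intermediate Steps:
Y(S, H) = H*S
u = -10 (u = (-4*5)/2 = (½)*(-20) = -10)
K(t) = t^(3/2)
G(P) = 1
p(y, X) = 1 + X + y (p(y, X) = (y + X) + 1 = (X + y) + 1 = 1 + X + y)
(p(16, u) + Y(-17, 16)) + 301 = ((1 - 10 + 16) + 16*(-17)) + 301 = (7 - 272) + 301 = -265 + 301 = 36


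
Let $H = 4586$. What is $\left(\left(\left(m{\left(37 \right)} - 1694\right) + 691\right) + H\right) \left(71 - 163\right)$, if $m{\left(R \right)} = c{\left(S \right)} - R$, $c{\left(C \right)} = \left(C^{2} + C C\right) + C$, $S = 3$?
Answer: $-328164$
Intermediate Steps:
$c{\left(C \right)} = C + 2 C^{2}$ ($c{\left(C \right)} = \left(C^{2} + C^{2}\right) + C = 2 C^{2} + C = C + 2 C^{2}$)
$m{\left(R \right)} = 21 - R$ ($m{\left(R \right)} = 3 \left(1 + 2 \cdot 3\right) - R = 3 \left(1 + 6\right) - R = 3 \cdot 7 - R = 21 - R$)
$\left(\left(\left(m{\left(37 \right)} - 1694\right) + 691\right) + H\right) \left(71 - 163\right) = \left(\left(\left(\left(21 - 37\right) - 1694\right) + 691\right) + 4586\right) \left(71 - 163\right) = \left(\left(\left(\left(21 - 37\right) - 1694\right) + 691\right) + 4586\right) \left(-92\right) = \left(\left(\left(-16 - 1694\right) + 691\right) + 4586\right) \left(-92\right) = \left(\left(-1710 + 691\right) + 4586\right) \left(-92\right) = \left(-1019 + 4586\right) \left(-92\right) = 3567 \left(-92\right) = -328164$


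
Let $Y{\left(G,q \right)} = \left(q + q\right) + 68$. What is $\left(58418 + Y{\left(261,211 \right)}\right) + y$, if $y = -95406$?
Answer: $-36498$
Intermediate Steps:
$Y{\left(G,q \right)} = 68 + 2 q$ ($Y{\left(G,q \right)} = 2 q + 68 = 68 + 2 q$)
$\left(58418 + Y{\left(261,211 \right)}\right) + y = \left(58418 + \left(68 + 2 \cdot 211\right)\right) - 95406 = \left(58418 + \left(68 + 422\right)\right) - 95406 = \left(58418 + 490\right) - 95406 = 58908 - 95406 = -36498$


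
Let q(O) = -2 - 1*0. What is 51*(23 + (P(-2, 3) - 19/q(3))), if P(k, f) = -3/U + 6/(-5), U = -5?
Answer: 16269/10 ≈ 1626.9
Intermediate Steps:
q(O) = -2 (q(O) = -2 + 0 = -2)
P(k, f) = -⅗ (P(k, f) = -3/(-5) + 6/(-5) = -3*(-⅕) + 6*(-⅕) = ⅗ - 6/5 = -⅗)
51*(23 + (P(-2, 3) - 19/q(3))) = 51*(23 + (-⅗ - 19/(-2))) = 51*(23 + (-⅗ - 19*(-½))) = 51*(23 + (-⅗ + 19/2)) = 51*(23 + 89/10) = 51*(319/10) = 16269/10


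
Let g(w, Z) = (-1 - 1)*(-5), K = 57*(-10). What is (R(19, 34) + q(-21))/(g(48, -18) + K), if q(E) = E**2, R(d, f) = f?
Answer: -95/112 ≈ -0.84821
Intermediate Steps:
K = -570
g(w, Z) = 10 (g(w, Z) = -2*(-5) = 10)
(R(19, 34) + q(-21))/(g(48, -18) + K) = (34 + (-21)**2)/(10 - 570) = (34 + 441)/(-560) = 475*(-1/560) = -95/112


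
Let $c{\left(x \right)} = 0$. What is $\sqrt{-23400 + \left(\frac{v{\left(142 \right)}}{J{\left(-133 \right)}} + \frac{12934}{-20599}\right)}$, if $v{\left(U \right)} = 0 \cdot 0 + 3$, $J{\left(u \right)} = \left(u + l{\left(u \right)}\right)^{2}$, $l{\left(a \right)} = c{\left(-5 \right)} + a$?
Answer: $\frac{i \sqrt{702559415424038293}}{5479334} \approx 152.97 i$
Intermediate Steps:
$l{\left(a \right)} = a$ ($l{\left(a \right)} = 0 + a = a$)
$J{\left(u \right)} = 4 u^{2}$ ($J{\left(u \right)} = \left(u + u\right)^{2} = \left(2 u\right)^{2} = 4 u^{2}$)
$v{\left(U \right)} = 3$ ($v{\left(U \right)} = 0 + 3 = 3$)
$\sqrt{-23400 + \left(\frac{v{\left(142 \right)}}{J{\left(-133 \right)}} + \frac{12934}{-20599}\right)} = \sqrt{-23400 + \left(\frac{3}{4 \left(-133\right)^{2}} + \frac{12934}{-20599}\right)} = \sqrt{-23400 + \left(\frac{3}{4 \cdot 17689} + 12934 \left(- \frac{1}{20599}\right)\right)} = \sqrt{-23400 - \left(\frac{12934}{20599} - \frac{3}{70756}\right)} = \sqrt{-23400 + \left(3 \cdot \frac{1}{70756} - \frac{12934}{20599}\right)} = \sqrt{-23400 + \left(\frac{3}{70756} - \frac{12934}{20599}\right)} = \sqrt{-23400 - \frac{915096307}{1457502844}} = \sqrt{- \frac{34106481645907}{1457502844}} = \frac{i \sqrt{702559415424038293}}{5479334}$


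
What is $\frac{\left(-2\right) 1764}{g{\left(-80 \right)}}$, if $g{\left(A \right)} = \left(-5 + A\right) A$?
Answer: $- \frac{441}{850} \approx -0.51882$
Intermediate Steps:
$g{\left(A \right)} = A \left(-5 + A\right)$
$\frac{\left(-2\right) 1764}{g{\left(-80 \right)}} = \frac{\left(-2\right) 1764}{\left(-80\right) \left(-5 - 80\right)} = - \frac{3528}{\left(-80\right) \left(-85\right)} = - \frac{3528}{6800} = \left(-3528\right) \frac{1}{6800} = - \frac{441}{850}$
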